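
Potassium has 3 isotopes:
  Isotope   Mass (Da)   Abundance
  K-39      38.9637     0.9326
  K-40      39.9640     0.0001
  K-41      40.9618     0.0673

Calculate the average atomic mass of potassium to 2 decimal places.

Weight each isotope mass by its fractional abundance: 0.9326 × 38.9637 + 0.0001 × 39.9640 + 0.0673 × 40.9618
= 36.33755 + 0.00400 + 2.75673 = 39.09828 Da

39.10 Da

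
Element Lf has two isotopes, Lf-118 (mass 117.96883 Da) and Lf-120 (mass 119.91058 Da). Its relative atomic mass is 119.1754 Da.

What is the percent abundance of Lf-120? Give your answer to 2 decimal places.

With x = fraction of Lf-118 (so Lf-120 is 1 − x):
117.96883·x + 119.91058·(1 − x) = 119.1754
(117.96883 − 119.91058)·x = 119.1754 − 119.91058
x = -0.73518 / -1.94175 = 0.37862 → 37.86% Lf-118, 62.14% Lf-120.

62.14%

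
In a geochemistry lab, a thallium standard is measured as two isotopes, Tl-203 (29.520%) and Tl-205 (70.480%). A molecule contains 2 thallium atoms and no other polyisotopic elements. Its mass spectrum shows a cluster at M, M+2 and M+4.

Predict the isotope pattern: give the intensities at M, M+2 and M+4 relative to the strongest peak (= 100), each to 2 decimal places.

Each Tl atom is independently Tl-203 (p = 0.29520) or Tl-205 (q = 0.70480); the cluster is the binomial expansion (p + q)^2.
P(M) = 0.29520^2 = 0.087143
P(M+2) = 2 × 0.29520^1 × 0.70480^1 = 0.416114
P(M+4) = 0.70480^2 = 0.496743
The M+4 peak is largest (0.496743); scaling to 100 gives 17.54 : 83.77 : 100.00.

17.54 : 83.77 : 100.00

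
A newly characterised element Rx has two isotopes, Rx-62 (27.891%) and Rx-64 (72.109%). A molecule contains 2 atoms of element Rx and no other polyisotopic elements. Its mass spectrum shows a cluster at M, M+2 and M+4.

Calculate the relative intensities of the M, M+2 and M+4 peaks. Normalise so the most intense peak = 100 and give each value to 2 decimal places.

14.96 : 77.36 : 100.00

The 2 Rx atoms are independent, so intensities follow the terms of (0.27891 + 0.72109)^2.
P(M) = 0.27891^2 = 0.077791
P(M+2) = 2 × 0.27891^1 × 0.72109^1 = 0.402238
P(M+4) = 0.72109^2 = 0.519971
The M+4 peak is largest (0.519971); scaling to 100 gives 14.96 : 77.36 : 100.00.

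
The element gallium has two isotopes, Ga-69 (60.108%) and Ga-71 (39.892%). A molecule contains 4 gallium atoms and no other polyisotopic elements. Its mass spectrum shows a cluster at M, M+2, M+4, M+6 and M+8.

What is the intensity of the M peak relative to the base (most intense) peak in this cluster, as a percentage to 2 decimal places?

(0.60108 + 0.39892)^4 gives M 0.1305, M+2 0.3465, M+4 0.3450, M+6 0.1526, M+8 0.0253; the largest is M+2.
P(M+2) = C(4,1) × 0.60108^3 × 0.39892^1 = 4 × 0.2171685 × 0.39892 = 0.346531 (base)
P(M) = C(4,0) × 0.60108^4 × 0.39892^0 = 1 × 0.13053564 × 1.0000 = 0.130536
Relative intensity = 0.130536 / 0.346531 × 100 = 37.67

37.67%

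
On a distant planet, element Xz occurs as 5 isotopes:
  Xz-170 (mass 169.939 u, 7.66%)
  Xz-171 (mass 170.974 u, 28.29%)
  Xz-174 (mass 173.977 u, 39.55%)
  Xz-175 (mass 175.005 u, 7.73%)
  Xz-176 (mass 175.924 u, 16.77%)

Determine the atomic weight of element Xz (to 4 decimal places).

173.2241 u

Ar = Σ fᵢ·mᵢ = 0.0766 × 169.939 + 0.2829 × 170.974 + 0.3955 × 173.977 + 0.0773 × 175.005 + 0.1677 × 175.924
= 13.01733 + 48.36854 + 68.80790 + 13.52789 + 29.50245 = 173.22411 u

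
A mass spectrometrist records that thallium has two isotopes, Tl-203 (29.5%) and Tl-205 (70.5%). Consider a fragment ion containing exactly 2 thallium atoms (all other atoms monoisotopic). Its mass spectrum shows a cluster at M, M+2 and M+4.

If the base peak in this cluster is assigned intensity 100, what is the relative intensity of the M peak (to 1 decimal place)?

(0.295 + 0.705)^2 gives M 0.0870, M+2 0.4160, M+4 0.4970; the largest is M+4.
P(M+4) = C(2,2) × 0.295^0 × 0.705^2 = 1 × 1.0000 × 0.497025 = 0.497025 (base)
P(M) = C(2,0) × 0.295^2 × 0.705^0 = 1 × 0.087025 × 1.0000 = 0.087025
Relative intensity = 0.087025 / 0.497025 × 100 = 17.5

17.5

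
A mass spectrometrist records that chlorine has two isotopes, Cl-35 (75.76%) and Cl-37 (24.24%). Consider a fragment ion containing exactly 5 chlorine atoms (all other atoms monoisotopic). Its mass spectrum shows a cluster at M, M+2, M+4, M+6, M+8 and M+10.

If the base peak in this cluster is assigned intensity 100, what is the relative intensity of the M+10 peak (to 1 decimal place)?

Binomial terms of (0.7576 + 0.2424)^5: M 0.2496, M+2 0.3993, M+4 0.2555, M+6 0.0817, M+8 0.0131, M+10 0.0008 → M+2 is the base peak.
P(M+2) = C(5,1) × 0.7576^4 × 0.2424^1 = 5 × 0.32942751 × 0.2424 = 0.399266 (base)
P(M+10) = C(5,5) × 0.7576^0 × 0.2424^5 = 1 × 1.0000 × 0.00083688 = 0.000837
Relative intensity = 0.000837 / 0.399266 × 100 = 0.2

0.2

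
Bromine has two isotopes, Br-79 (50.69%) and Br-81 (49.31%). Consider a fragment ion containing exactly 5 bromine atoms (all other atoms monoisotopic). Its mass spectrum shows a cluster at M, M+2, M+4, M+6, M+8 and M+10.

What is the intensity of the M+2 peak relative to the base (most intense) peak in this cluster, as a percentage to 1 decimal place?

51.4%

Term probabilities: M 0.0335, M+2 0.1628, M+4 0.3167, M+6 0.3081, M+8 0.1498, M+10 0.0292. Base peak = M+4.
P(M+4) = C(5,2) × 0.5069^3 × 0.4931^2 = 10 × 0.13024674 × 0.24314761 = 0.316692 (base)
P(M+2) = C(5,1) × 0.5069^4 × 0.4931^1 = 5 × 0.06602207 × 0.4931 = 0.162777
Relative intensity = 0.162777 / 0.316692 × 100 = 51.4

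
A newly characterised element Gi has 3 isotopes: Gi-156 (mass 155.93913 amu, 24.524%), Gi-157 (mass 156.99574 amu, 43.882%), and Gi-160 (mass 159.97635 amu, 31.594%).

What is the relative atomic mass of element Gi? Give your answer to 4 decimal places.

Weight each isotope mass by its fractional abundance: 0.24524 × 155.93913 + 0.43882 × 156.99574 + 0.31594 × 159.97635
= 38.242512 + 68.892871 + 50.542928 = 157.678311 amu

157.6783 amu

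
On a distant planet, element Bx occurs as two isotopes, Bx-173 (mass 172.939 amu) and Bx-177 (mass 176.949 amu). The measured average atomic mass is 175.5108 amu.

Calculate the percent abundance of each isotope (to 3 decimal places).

Bx-173: 35.865%, Bx-177: 64.135%

Writing the weighted mean with unknown fraction x of Bx-173:
172.939·x + 176.949·(1 − x) = 175.5108
(172.939 − 176.949)·x = 175.5108 − 176.949
x = -1.4382 / -4.010 = 0.35865 → 35.865% Bx-173, 64.135% Bx-177.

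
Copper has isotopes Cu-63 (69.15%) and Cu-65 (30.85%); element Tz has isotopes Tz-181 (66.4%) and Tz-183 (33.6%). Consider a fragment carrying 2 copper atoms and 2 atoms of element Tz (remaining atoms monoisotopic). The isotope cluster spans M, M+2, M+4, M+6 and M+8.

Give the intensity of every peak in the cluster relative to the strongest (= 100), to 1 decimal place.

Copper pattern (n=2): 0.47817225 : 0.4266555 : 0.09517225
Element Tz pattern (n=2): 0.440896 : 0.446208 : 0.112896
Convolve the two distributions (both contribute in 2-u steps):
  M: 0.47817225×0.440896 = 0.210824
  M+2: 0.47817225×0.446208 + 0.4266555×0.440896 = 0.401475
  M+4: 0.47817225×0.112896 + 0.4266555×0.446208 + 0.09517225×0.440896 = 0.286322
  M+6: 0.4266555×0.112896 + 0.09517225×0.446208 = 0.090634
  M+8: 0.09517225×0.112896 = 0.010745
Scale to base peak (0.401475) = 100: 52.5 : 100.0 : 71.3 : 22.6 : 2.7

52.5 : 100.0 : 71.3 : 22.6 : 2.7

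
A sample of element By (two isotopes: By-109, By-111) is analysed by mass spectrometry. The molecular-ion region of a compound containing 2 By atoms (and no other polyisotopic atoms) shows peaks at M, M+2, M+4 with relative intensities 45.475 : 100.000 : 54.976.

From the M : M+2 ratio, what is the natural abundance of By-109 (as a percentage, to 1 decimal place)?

Write p for the By-109 fraction. I(M+2)/I(M) = [C(2,1)·p^1·(1−p)] / p^2 = 2·(1−p)/p = 100.000/45.475 = 2.1990
(1−p)/p = 2.1990/2 = 1.0995  ⇒  p = 1/(1 + 1.0995) = 0.4763
By-109: 47.6%, By-111: 52.4%.

47.6%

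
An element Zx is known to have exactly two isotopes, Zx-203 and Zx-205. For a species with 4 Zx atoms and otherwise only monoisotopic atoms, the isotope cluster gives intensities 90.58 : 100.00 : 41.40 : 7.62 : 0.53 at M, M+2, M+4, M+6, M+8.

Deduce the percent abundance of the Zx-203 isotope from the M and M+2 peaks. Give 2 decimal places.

78.37%

Let p = fractional abundance of Zx-203. I(M+2)/I(M) = [C(4,1)·p^3·(1−p)] / p^4 = 4·(1−p)/p = 100.00/90.58 = 1.1040
(1−p)/p = 1.1040/4 = 0.2760  ⇒  p = 1/(1 + 0.2760) = 0.7837
Zx-203: 78.37%, Zx-205: 21.63%.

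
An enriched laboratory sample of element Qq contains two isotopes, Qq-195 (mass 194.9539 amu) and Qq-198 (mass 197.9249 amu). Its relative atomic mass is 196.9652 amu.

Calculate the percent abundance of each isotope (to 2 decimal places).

Let x be the fractional abundance of Qq-195; then Qq-198 has abundance 1 − x.
194.9539·x + 197.9249·(1 − x) = 196.9652
(194.9539 − 197.9249)·x = 196.9652 − 197.9249
x = -0.9597 / -2.9710 = 0.32302 → 32.30% Qq-195, 67.70% Qq-198.

Qq-195: 32.30%, Qq-198: 67.70%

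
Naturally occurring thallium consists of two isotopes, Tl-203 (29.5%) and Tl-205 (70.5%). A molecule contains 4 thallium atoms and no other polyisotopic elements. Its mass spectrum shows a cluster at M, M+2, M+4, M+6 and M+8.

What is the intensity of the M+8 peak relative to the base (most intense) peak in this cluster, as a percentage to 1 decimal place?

Term probabilities: M 0.0076, M+2 0.0724, M+4 0.2595, M+6 0.4135, M+8 0.2470. Base peak = M+6.
P(M+6) = C(4,3) × 0.295^1 × 0.705^3 = 4 × 0.2950 × 0.35040263 = 0.413475 (base)
P(M+8) = C(4,4) × 0.295^0 × 0.705^4 = 1 × 1.0000 × 0.24703385 = 0.247034
Relative intensity = 0.247034 / 0.413475 × 100 = 59.7

59.7%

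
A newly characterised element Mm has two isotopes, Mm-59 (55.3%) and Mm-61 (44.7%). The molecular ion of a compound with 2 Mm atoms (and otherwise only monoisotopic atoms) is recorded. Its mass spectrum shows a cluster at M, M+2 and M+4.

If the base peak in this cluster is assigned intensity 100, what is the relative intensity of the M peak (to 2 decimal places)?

Binomial terms of (0.553 + 0.447)^2: M 0.3058, M+2 0.4944, M+4 0.1998 → M+2 is the base peak.
P(M+2) = C(2,1) × 0.553^1 × 0.447^1 = 2 × 0.5530 × 0.4470 = 0.494382 (base)
P(M) = C(2,0) × 0.553^2 × 0.447^0 = 1 × 0.305809 × 1.0000 = 0.305809
Relative intensity = 0.305809 / 0.494382 × 100 = 61.86

61.86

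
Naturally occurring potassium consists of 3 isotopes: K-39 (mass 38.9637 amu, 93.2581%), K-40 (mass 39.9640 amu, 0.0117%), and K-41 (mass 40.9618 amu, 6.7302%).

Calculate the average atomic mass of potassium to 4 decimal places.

39.0983 amu

The abundance-weighted mean is 0.932581 × 38.9637 + 0.000117 × 39.9640 + 0.067302 × 40.9618
= 36.33681 + 0.00468 + 2.75681 = 39.09830 amu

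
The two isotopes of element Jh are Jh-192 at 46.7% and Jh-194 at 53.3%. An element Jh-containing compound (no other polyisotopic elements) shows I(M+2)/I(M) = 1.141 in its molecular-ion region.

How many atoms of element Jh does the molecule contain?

1

With n Jh atoms, P(M+2)/P(M) = C(n,1)·p^(n−1)q / p^n = n·q/p = n · 0.533/0.467.
n = 1.141 × 0.467/0.533 = 1.00 ≈ 1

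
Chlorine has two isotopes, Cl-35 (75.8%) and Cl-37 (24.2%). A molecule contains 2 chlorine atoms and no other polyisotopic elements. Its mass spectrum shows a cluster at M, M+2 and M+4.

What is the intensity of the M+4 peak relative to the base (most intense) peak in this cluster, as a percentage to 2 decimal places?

(0.758 + 0.242)^2 gives M 0.5746, M+2 0.3669, M+4 0.0586; the largest is M.
P(M) = C(2,0) × 0.758^2 × 0.242^0 = 1 × 0.574564 × 1.0000 = 0.574564 (base)
P(M+4) = C(2,2) × 0.758^0 × 0.242^2 = 1 × 1.0000 × 0.058564 = 0.058564
Relative intensity = 0.058564 / 0.574564 × 100 = 10.19

10.19%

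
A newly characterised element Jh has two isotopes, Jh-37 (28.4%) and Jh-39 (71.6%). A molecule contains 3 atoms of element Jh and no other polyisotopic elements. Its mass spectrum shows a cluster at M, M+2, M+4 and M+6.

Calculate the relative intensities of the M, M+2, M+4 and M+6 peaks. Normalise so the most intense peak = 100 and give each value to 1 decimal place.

5.2 : 39.7 : 100.0 : 84.0

The 3 Jh atoms are independent, so intensities follow the terms of (0.284 + 0.716)^3.
P(M) = 0.284^3 = 0.022906
P(M+2) = 3 × 0.284^2 × 0.716^1 = 0.173249
P(M+4) = 3 × 0.284^1 × 0.716^2 = 0.436783
P(M+6) = 0.716^3 = 0.367062
The M+4 peak is largest (0.436783); scaling to 100 gives 5.2 : 39.7 : 100.0 : 84.0.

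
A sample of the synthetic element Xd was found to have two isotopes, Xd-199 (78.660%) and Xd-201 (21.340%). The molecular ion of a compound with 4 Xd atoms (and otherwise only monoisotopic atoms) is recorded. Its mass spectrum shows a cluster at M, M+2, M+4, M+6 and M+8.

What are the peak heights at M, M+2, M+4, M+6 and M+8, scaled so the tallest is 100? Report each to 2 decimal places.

92.15 : 100.00 : 40.69 : 7.36 : 0.50

Expanding (0.78660 + 0.21340)^4:
P(M) = 0.78660^4 = 0.382839
P(M+2) = 4 × 0.78660^3 × 0.21340^1 = 0.415448
P(M+4) = 6 × 0.78660^2 × 0.21340^2 = 0.169063
P(M+6) = 4 × 0.78660^1 × 0.21340^3 = 0.030577
P(M+8) = 0.21340^4 = 0.002074
The M+2 peak is largest (0.415448); scaling to 100 gives 92.15 : 100.00 : 40.69 : 7.36 : 0.50.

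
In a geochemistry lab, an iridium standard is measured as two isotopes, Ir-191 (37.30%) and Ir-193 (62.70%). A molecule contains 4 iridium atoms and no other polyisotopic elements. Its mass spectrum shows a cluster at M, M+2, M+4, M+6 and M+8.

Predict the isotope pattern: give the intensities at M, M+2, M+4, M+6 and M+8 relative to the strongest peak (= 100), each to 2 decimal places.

Each Ir atom is independently Ir-191 (p = 0.3730) or Ir-193 (q = 0.6270); the cluster is the binomial expansion (p + q)^4.
P(M) = 0.3730^4 = 0.019357
P(M+2) = 4 × 0.3730^3 × 0.6270^1 = 0.130153
P(M+4) = 6 × 0.3730^2 × 0.6270^2 = 0.328174
P(M+6) = 4 × 0.3730^1 × 0.6270^3 = 0.367766
P(M+8) = 0.6270^4 = 0.154550
The M+6 peak is largest (0.367766); scaling to 100 gives 5.26 : 35.39 : 89.23 : 100.00 : 42.02.

5.26 : 35.39 : 89.23 : 100.00 : 42.02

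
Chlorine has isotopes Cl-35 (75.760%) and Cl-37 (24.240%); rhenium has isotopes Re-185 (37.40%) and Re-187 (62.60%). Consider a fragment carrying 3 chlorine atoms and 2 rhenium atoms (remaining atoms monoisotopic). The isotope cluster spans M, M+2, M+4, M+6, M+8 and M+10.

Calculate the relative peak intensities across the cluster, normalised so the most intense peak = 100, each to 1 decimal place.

15.8 : 68.1 : 100.0 : 59.3 : 15.3 : 1.5

Chlorine pattern (n=3): 0.4348304 : 0.41738208 : 0.13354464 : 0.01424288
Rhenium pattern (n=2): 0.139876 : 0.468248 : 0.391876
Convolve the two distributions (both contribute in 2-u steps):
  M: 0.4348304×0.139876 = 0.060822
  M+2: 0.4348304×0.468248 + 0.41738208×0.139876 = 0.261990
  M+4: 0.4348304×0.391876 + 0.41738208×0.468248 + 0.13354464×0.139876 = 0.384518
  M+6: 0.41738208×0.391876 + 0.13354464×0.468248 + 0.01424288×0.139876 = 0.228086
  M+8: 0.13354464×0.391876 + 0.01424288×0.468248 = 0.059002
  M+10: 0.01424288×0.391876 = 0.005581
Scale to base peak (0.384518) = 100: 15.8 : 68.1 : 100.0 : 59.3 : 15.3 : 1.5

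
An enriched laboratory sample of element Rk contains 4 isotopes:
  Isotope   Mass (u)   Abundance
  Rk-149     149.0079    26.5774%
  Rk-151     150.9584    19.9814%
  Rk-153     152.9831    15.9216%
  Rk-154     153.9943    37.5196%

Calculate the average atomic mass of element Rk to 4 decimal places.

Average mass = Σ (abundance × isotope mass) = 0.265774 × 149.0079 + 0.199814 × 150.9584 + 0.159216 × 152.9831 + 0.375196 × 153.9943
= 39.60243 + 30.16360 + 24.35736 + 57.77805 = 151.90144 u

151.9014 u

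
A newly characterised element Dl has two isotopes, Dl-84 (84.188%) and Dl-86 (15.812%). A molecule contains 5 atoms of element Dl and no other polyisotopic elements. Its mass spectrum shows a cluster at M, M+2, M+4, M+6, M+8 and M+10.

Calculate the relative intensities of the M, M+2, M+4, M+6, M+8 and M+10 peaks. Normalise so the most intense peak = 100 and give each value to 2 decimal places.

The 5 Dl atoms are independent, so intensities follow the terms of (0.84188 + 0.15812)^5.
P(M) = 0.84188^5 = 0.422913
P(M+2) = 5 × 0.84188^4 × 0.15812^1 = 0.397153
P(M+4) = 10 × 0.84188^3 × 0.15812^2 = 0.149185
P(M+6) = 10 × 0.84188^2 × 0.15812^3 = 0.028020
P(M+8) = 5 × 0.84188^1 × 0.15812^4 = 0.002631
P(M+10) = 0.15812^5 = 0.000099
The M peak is largest (0.422913); scaling to 100 gives 100.00 : 93.91 : 35.28 : 6.63 : 0.62 : 0.02.

100.00 : 93.91 : 35.28 : 6.63 : 0.62 : 0.02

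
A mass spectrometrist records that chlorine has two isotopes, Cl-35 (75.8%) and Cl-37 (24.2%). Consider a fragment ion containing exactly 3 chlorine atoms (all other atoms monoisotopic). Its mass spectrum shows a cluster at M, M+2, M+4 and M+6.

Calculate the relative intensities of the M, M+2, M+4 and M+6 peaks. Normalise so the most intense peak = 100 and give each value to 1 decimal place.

100.0 : 95.8 : 30.6 : 3.3

Expanding (0.758 + 0.242)^3:
P(M) = 0.758^3 = 0.435520
P(M+2) = 3 × 0.758^2 × 0.242^1 = 0.417133
P(M+4) = 3 × 0.758^1 × 0.242^2 = 0.133175
P(M+6) = 0.242^3 = 0.014172
The M peak is largest (0.435520); scaling to 100 gives 100.0 : 95.8 : 30.6 : 3.3.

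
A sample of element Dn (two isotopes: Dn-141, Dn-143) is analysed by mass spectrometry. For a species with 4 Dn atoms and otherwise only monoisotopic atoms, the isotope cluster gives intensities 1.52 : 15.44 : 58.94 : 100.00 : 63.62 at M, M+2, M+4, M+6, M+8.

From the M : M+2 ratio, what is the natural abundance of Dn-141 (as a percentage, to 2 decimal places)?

28.25%

If p is the fraction of Dn that is Dn-141, then I(M+2)/I(M) = [C(4,1)·p^3·(1−p)] / p^4 = 4·(1−p)/p = 15.44/1.52 = 10.1579
(1−p)/p = 10.1579/4 = 2.5395  ⇒  p = 1/(1 + 2.5395) = 0.2825
Dn-141: 28.25%, Dn-143: 71.75%.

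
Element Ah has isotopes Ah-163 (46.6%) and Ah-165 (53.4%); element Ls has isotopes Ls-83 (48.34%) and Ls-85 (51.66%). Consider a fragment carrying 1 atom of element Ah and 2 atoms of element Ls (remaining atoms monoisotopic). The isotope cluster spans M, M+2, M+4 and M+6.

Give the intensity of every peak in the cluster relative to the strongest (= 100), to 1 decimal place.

27.8 : 91.4 : 100.0 : 36.4

Element Ah pattern (n=1): 0.4660 : 0.5340
Element Ls pattern (n=2): 0.23367556 : 0.49944888 : 0.26687556
Convolve the two distributions (both contribute in 2-u steps):
  M: 0.4660×0.23367556 = 0.108893
  M+2: 0.4660×0.49944888 + 0.5340×0.23367556 = 0.357526
  M+4: 0.4660×0.26687556 + 0.5340×0.49944888 = 0.391070
  M+6: 0.5340×0.26687556 = 0.142512
Scale to base peak (0.391070) = 100: 27.8 : 91.4 : 100.0 : 36.4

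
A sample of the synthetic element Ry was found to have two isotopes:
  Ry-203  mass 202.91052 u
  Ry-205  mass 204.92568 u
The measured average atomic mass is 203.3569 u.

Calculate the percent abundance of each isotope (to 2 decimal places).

Ry-203: 77.85%, Ry-205: 22.15%

Let x be the fractional abundance of Ry-203; then Ry-205 has abundance 1 − x.
202.91052·x + 204.92568·(1 − x) = 203.3569
(202.91052 − 204.92568)·x = 203.3569 − 204.92568
x = -1.56878 / -2.01516 = 0.77849 → 77.85% Ry-203, 22.15% Ry-205.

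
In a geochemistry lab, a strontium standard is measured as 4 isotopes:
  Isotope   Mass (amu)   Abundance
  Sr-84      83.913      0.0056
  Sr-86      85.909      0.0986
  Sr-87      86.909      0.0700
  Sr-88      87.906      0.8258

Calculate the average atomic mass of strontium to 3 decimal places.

Weight each isotope mass by its fractional abundance: 0.0056 × 83.913 + 0.0986 × 85.909 + 0.0700 × 86.909 + 0.8258 × 87.906
= 0.4699 + 8.4706 + 6.0836 + 72.5928 = 87.6169 amu

87.617 amu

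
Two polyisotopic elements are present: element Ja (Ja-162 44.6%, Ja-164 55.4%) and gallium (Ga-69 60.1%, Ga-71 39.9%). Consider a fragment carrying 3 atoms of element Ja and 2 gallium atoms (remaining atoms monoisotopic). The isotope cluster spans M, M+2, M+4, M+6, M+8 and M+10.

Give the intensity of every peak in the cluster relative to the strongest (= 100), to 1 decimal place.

10.0 : 50.5 : 100.0 : 96.9 : 45.8 : 8.4

Element Ja pattern (n=3): 0.08871654 : 0.33059839 : 0.41065361 : 0.17003146
Gallium pattern (n=2): 0.361201 : 0.479598 : 0.159201
Convolve the two distributions (both contribute in 2-u steps):
  M: 0.08871654×0.361201 = 0.032045
  M+2: 0.08871654×0.479598 + 0.33059839×0.361201 = 0.161961
  M+4: 0.08871654×0.159201 + 0.33059839×0.479598 + 0.41065361×0.361201 = 0.321007
  M+6: 0.33059839×0.159201 + 0.41065361×0.479598 + 0.17003146×0.361201 = 0.310996
  M+8: 0.41065361×0.159201 + 0.17003146×0.479598 = 0.146923
  M+10: 0.17003146×0.159201 = 0.027069
Scale to base peak (0.321007) = 100: 10.0 : 50.5 : 100.0 : 96.9 : 45.8 : 8.4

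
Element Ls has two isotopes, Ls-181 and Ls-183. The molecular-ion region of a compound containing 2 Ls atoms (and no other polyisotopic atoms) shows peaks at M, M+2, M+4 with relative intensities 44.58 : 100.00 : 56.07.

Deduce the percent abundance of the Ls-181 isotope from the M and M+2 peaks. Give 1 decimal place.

47.1%

Let p = fractional abundance of Ls-181. I(M+2)/I(M) = [C(2,1)·p^1·(1−p)] / p^2 = 2·(1−p)/p = 100.00/44.58 = 2.2432
(1−p)/p = 2.2432/2 = 1.1216  ⇒  p = 1/(1 + 1.1216) = 0.4713
Ls-181: 47.1%, Ls-183: 52.9%.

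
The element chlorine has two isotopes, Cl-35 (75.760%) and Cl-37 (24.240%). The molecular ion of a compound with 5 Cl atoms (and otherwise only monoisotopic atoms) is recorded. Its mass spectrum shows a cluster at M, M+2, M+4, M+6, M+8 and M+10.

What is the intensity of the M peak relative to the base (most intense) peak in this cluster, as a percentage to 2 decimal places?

Binomial terms of (0.75760 + 0.24240)^5: M 0.2496, M+2 0.3993, M+4 0.2555, M+6 0.0817, M+8 0.0131, M+10 0.0008 → M+2 is the base peak.
P(M+2) = C(5,1) × 0.75760^4 × 0.24240^1 = 5 × 0.32942751 × 0.2424 = 0.399266 (base)
P(M) = C(5,0) × 0.75760^5 × 0.24240^0 = 1 × 0.24957428 × 1.0000 = 0.249574
Relative intensity = 0.249574 / 0.399266 × 100 = 62.51

62.51%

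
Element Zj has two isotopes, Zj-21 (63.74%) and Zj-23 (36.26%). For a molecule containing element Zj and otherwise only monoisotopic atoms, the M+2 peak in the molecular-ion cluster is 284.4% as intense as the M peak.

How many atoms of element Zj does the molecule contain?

With n Zj atoms, P(M+2)/P(M) = C(n,1)·p^(n−1)q / p^n = n·q/p = n · 0.3626/0.6374.
n = 2.844 × 0.6374/0.3626 = 5.00 ≈ 5

5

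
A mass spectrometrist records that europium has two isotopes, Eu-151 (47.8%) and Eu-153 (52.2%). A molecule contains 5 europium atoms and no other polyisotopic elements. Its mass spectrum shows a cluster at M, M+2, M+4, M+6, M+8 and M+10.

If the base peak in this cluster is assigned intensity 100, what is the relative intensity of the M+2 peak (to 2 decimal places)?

Term probabilities: M 0.0250, M+2 0.1363, M+4 0.2976, M+6 0.3250, M+8 0.1775, M+10 0.0388. Base peak = M+6.
P(M+6) = C(5,3) × 0.478^2 × 0.522^3 = 10 × 0.228484 × 0.14223665 = 0.324988 (base)
P(M+2) = C(5,1) × 0.478^4 × 0.522^1 = 5 × 0.05220494 × 0.5220 = 0.136255
Relative intensity = 0.136255 / 0.324988 × 100 = 41.93

41.93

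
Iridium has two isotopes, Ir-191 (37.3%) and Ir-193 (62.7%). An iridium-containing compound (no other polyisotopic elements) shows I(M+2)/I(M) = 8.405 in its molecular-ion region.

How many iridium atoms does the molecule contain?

5

With n Ir atoms, P(M+2)/P(M) = C(n,1)·p^(n−1)q / p^n = n·q/p = n · 0.627/0.373.
n = 8.405 × 0.373/0.627 = 5.00 ≈ 5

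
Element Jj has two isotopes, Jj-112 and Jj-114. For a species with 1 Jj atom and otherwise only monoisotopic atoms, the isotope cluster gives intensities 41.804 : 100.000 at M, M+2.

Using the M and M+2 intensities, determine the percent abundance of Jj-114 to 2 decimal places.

70.52%

If p is the fraction of Jj that is Jj-112, then I(M+2)/I(M) = [C(1,1)·p^0·(1−p)] / p^1 = 1·(1−p)/p = 100.000/41.804 = 2.3921
(1−p)/p = 2.3921/1 = 2.3921  ⇒  p = 1/(1 + 2.3921) = 0.2948
Jj-112: 29.48%, Jj-114: 70.52%.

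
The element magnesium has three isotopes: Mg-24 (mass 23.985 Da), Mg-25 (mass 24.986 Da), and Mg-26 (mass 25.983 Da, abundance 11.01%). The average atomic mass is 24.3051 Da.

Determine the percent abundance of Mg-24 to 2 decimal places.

Let x and y be the fractions of Mg-24 and Mg-25. Then x + y = 1 − 0.1101 = 0.8899 and 23.985x + 24.986y = 24.3051 − 0.1101×25.983 = 21.4443717.
Substituting: 23.985x + 24.986(0.8899 − x) = 21.4443717
(23.985 − 24.986)x = -0.7906697  ⇒  x = 0.78988, y = 0.10002
Mg-24: 78.99%, Mg-25: 10.00%.

78.99%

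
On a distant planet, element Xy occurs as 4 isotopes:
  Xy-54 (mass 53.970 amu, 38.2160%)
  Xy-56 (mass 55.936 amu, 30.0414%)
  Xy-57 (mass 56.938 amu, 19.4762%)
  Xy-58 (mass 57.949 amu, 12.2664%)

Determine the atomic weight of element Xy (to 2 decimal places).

55.63 amu

Average mass = Σ (abundance × isotope mass) = 0.382160 × 53.970 + 0.300414 × 55.936 + 0.194762 × 56.938 + 0.122664 × 57.949
= 20.6252 + 16.8040 + 11.0894 + 7.1083 = 55.6269 amu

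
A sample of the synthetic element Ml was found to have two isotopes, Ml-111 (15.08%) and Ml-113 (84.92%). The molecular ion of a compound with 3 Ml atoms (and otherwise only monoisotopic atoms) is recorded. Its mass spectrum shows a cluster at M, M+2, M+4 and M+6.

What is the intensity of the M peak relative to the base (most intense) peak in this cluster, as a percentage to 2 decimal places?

Term probabilities: M 0.0034, M+2 0.0579, M+4 0.3262, M+6 0.6124. Base peak = M+6.
P(M+6) = C(3,3) × 0.1508^0 × 0.8492^3 = 1 × 1.0000 × 0.61239263 = 0.612393 (base)
P(M) = C(3,0) × 0.1508^3 × 0.8492^0 = 1 × 0.00342929 × 1.0000 = 0.003429
Relative intensity = 0.003429 / 0.612393 × 100 = 0.56

0.56%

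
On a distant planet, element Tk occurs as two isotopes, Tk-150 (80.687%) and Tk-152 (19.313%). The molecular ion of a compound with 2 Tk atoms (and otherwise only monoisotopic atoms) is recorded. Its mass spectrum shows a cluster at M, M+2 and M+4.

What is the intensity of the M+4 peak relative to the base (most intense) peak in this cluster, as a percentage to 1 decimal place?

Term probabilities: M 0.6510, M+2 0.3117, M+4 0.0373. Base peak = M.
P(M) = C(2,0) × 0.80687^2 × 0.19313^0 = 1 × 0.6510392 × 1.0000 = 0.651039 (base)
P(M+4) = C(2,2) × 0.80687^0 × 0.19313^2 = 1 × 1.0000 × 0.0372992 = 0.037299
Relative intensity = 0.037299 / 0.651039 × 100 = 5.7

5.7%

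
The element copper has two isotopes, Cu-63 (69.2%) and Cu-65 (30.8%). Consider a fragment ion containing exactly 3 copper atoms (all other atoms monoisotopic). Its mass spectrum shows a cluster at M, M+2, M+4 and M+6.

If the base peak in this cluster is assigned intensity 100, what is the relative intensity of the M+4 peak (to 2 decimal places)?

44.51

Binomial terms of (0.692 + 0.308)^3: M 0.3314, M+2 0.4425, M+4 0.1969, M+6 0.0292 → M+2 is the base peak.
P(M+2) = C(3,1) × 0.692^2 × 0.308^1 = 3 × 0.478864 × 0.3080 = 0.442470 (base)
P(M+4) = C(3,2) × 0.692^1 × 0.308^2 = 3 × 0.6920 × 0.094864 = 0.196938
Relative intensity = 0.196938 / 0.442470 × 100 = 44.51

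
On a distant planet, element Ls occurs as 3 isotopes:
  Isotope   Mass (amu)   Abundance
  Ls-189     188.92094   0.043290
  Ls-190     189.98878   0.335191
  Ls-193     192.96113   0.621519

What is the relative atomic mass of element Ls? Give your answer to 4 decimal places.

The abundance-weighted mean is 0.043290 × 188.92094 + 0.335191 × 189.98878 + 0.621519 × 192.96113
= 8.178387 + 63.682529 + 119.929009 = 191.789925 amu

191.7899 amu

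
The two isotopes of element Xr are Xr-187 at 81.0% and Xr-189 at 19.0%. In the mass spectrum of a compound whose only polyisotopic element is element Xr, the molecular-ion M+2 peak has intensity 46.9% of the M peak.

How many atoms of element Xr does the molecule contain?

2

For n independent Xr atoms, I(M+2)/I(M) = n · (abundance Xr-189) / (abundance Xr-187) = n · 0.190/0.810.
n = 0.469 × 0.810/0.190 = 2.00 ≈ 2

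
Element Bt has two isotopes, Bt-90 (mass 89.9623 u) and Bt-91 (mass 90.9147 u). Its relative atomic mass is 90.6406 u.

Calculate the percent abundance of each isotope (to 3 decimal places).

Bt-90: 28.780%, Bt-91: 71.220%

Writing the weighted mean with unknown fraction x of Bt-90:
89.9623·x + 90.9147·(1 − x) = 90.6406
(89.9623 − 90.9147)·x = 90.6406 − 90.9147
x = -0.2741 / -0.9524 = 0.28780 → 28.780% Bt-90, 71.220% Bt-91.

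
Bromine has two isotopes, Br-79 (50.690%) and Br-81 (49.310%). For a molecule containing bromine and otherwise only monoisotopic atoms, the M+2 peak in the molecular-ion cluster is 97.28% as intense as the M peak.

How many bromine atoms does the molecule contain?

1

The M+2/M ratio from n Br atoms is n · q/p = n · 0.49310/0.50690.
n = 0.9728 × 0.50690/0.49310 = 1.00 ≈ 1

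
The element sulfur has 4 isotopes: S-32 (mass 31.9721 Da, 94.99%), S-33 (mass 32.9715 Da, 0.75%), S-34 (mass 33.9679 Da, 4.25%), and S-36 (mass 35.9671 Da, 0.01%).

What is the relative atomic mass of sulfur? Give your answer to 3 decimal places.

Average mass = Σ (abundance × isotope mass) = 0.9499 × 31.9721 + 0.0075 × 32.9715 + 0.0425 × 33.9679 + 0.0001 × 35.9671
= 30.37030 + 0.24729 + 1.44364 + 0.00360 = 32.06483 Da

32.065 Da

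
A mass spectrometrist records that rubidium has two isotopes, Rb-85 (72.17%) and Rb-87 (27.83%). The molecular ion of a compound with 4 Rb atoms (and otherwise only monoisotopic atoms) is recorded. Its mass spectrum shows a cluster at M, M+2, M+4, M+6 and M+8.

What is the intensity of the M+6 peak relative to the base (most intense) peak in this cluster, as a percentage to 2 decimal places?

14.87%

Binomial terms of (0.7217 + 0.2783)^4: M 0.2713, M+2 0.4184, M+4 0.2420, M+6 0.0622, M+8 0.0060 → M+2 is the base peak.
P(M+2) = C(4,1) × 0.7217^3 × 0.2783^1 = 4 × 0.37589809 × 0.2783 = 0.418450 (base)
P(M+6) = C(4,3) × 0.7217^1 × 0.2783^3 = 4 × 0.7217 × 0.02155458 = 0.062224
Relative intensity = 0.062224 / 0.418450 × 100 = 14.87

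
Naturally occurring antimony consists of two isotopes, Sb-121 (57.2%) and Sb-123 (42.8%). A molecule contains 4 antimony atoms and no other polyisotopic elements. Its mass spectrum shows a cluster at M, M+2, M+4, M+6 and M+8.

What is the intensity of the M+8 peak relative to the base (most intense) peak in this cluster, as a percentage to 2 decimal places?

9.33%

Term probabilities: M 0.1070, M+2 0.3204, M+4 0.3596, M+6 0.1794, M+8 0.0336. Base peak = M+4.
P(M+4) = C(4,2) × 0.572^2 × 0.428^2 = 6 × 0.327184 × 0.183184 = 0.359609 (base)
P(M+8) = C(4,4) × 0.572^0 × 0.428^4 = 1 × 1.0000 × 0.03355638 = 0.033556
Relative intensity = 0.033556 / 0.359609 × 100 = 9.33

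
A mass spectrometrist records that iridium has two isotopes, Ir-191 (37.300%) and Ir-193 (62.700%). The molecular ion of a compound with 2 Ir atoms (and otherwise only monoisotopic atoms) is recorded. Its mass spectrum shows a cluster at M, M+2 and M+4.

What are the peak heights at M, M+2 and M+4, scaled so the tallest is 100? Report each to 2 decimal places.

Each Ir atom is independently Ir-191 (p = 0.37300) or Ir-193 (q = 0.62700); the cluster is the binomial expansion (p + q)^2.
P(M) = 0.37300^2 = 0.139129
P(M+2) = 2 × 0.37300^1 × 0.62700^1 = 0.467742
P(M+4) = 0.62700^2 = 0.393129
The M+2 peak is largest (0.467742); scaling to 100 gives 29.74 : 100.00 : 84.05.

29.74 : 100.00 : 84.05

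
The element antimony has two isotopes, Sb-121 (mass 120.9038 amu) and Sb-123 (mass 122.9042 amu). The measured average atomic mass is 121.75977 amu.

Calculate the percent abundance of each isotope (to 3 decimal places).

Sb-121: 57.210%, Sb-123: 42.790%

With x = fraction of Sb-121 (so Sb-123 is 1 − x):
120.9038·x + 122.9042·(1 − x) = 121.75977
(120.9038 − 122.9042)·x = 121.75977 − 122.9042
x = -1.14443 / -2.0004 = 0.57210 → 57.210% Sb-121, 42.790% Sb-123.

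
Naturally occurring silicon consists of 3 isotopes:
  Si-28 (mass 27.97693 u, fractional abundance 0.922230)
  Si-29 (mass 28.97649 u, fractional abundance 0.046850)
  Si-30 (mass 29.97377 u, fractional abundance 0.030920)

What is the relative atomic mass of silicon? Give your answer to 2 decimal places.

28.09 u

Ar = Σ fᵢ·mᵢ = 0.922230 × 27.97693 + 0.046850 × 28.97649 + 0.030920 × 29.97377
= 25.801164 + 1.357549 + 0.926789 = 28.085502 u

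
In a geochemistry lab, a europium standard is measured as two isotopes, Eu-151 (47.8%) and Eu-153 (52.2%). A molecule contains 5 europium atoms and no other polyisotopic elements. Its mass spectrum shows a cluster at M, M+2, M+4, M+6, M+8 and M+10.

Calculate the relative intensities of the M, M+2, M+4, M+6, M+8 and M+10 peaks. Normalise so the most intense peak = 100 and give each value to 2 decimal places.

Each Eu atom is independently Eu-151 (p = 0.478) or Eu-153 (q = 0.522); the cluster is the binomial expansion (p + q)^5.
P(M) = 0.478^5 = 0.024954
P(M+2) = 5 × 0.478^4 × 0.522^1 = 0.136255
P(M+4) = 10 × 0.478^3 × 0.522^2 = 0.297594
P(M+6) = 10 × 0.478^2 × 0.522^3 = 0.324988
P(M+8) = 5 × 0.478^1 × 0.522^4 = 0.177452
P(M+10) = 0.522^5 = 0.038757
The M+6 peak is largest (0.324988); scaling to 100 gives 7.68 : 41.93 : 91.57 : 100.00 : 54.60 : 11.93.

7.68 : 41.93 : 91.57 : 100.00 : 54.60 : 11.93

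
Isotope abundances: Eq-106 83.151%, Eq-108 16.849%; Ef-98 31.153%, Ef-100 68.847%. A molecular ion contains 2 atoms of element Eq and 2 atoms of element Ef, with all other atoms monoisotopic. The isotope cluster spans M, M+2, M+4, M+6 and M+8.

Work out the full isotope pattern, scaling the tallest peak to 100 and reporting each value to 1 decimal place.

Element Eq pattern (n=2): 0.69140888 : 0.28020224 : 0.02838888
Element Ef pattern (n=2): 0.09705094 : 0.42895812 : 0.47399094
Convolve the two distributions (both contribute in 2-u steps):
  M: 0.69140888×0.09705094 = 0.067102
  M+2: 0.69140888×0.42895812 + 0.28020224×0.09705094 = 0.323779
  M+4: 0.69140888×0.47399094 + 0.28020224×0.42895812 + 0.02838888×0.09705094 = 0.450672
  M+6: 0.28020224×0.47399094 + 0.02838888×0.42895812 = 0.144991
  M+8: 0.02838888×0.47399094 = 0.013456
Scale to base peak (0.450672) = 100: 14.9 : 71.8 : 100.0 : 32.2 : 3.0

14.9 : 71.8 : 100.0 : 32.2 : 3.0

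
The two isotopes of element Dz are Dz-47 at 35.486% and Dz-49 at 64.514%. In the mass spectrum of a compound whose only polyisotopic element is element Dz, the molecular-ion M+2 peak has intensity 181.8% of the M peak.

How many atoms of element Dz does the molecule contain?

The M+2/M ratio from n Dz atoms is n · q/p = n · 0.64514/0.35486.
n = 1.818 × 0.35486/0.64514 = 1.00 ≈ 1

1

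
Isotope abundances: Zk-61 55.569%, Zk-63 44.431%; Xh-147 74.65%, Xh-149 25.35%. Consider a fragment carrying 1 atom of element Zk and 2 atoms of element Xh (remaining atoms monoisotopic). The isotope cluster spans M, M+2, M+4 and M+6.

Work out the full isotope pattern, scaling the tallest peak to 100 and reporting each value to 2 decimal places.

67.63 : 100.00 : 44.52 : 6.24

Element Zk pattern (n=1): 0.55569 : 0.44431
Element Xh pattern (n=2): 0.55726225 : 0.3784755 : 0.06426225
Convolve the two distributions (both contribute in 2-u steps):
  M: 0.55569×0.55726225 = 0.309665
  M+2: 0.55569×0.3784755 + 0.44431×0.55726225 = 0.457912
  M+4: 0.55569×0.06426225 + 0.44431×0.3784755 = 0.203870
  M+6: 0.44431×0.06426225 = 0.028552
Scale to base peak (0.457912) = 100: 67.63 : 100.00 : 44.52 : 6.24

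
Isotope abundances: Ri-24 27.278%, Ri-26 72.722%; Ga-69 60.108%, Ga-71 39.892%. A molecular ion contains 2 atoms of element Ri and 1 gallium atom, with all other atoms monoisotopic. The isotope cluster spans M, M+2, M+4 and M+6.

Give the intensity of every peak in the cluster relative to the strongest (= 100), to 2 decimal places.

9.39 : 56.32 : 100.00 : 44.31

Element Ri pattern (n=2): 0.07440893 : 0.39674214 : 0.52884893
Gallium pattern (n=1): 0.60108 : 0.39892
Convolve the two distributions (both contribute in 2-u steps):
  M: 0.07440893×0.60108 = 0.044726
  M+2: 0.07440893×0.39892 + 0.39674214×0.60108 = 0.268157
  M+4: 0.39674214×0.39892 + 0.52884893×0.60108 = 0.476149
  M+6: 0.52884893×0.39892 = 0.210968
Scale to base peak (0.476149) = 100: 9.39 : 56.32 : 100.00 : 44.31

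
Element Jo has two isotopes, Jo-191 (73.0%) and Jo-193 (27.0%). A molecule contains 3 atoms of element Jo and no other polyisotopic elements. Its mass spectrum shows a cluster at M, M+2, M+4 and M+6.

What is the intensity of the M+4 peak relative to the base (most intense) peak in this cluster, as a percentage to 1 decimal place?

Term probabilities: M 0.3890, M+2 0.4316, M+4 0.1597, M+6 0.0197. Base peak = M+2.
P(M+2) = C(3,1) × 0.730^2 × 0.270^1 = 3 × 0.5329 × 0.2700 = 0.431649 (base)
P(M+4) = C(3,2) × 0.730^1 × 0.270^2 = 3 × 0.7300 × 0.0729 = 0.159651
Relative intensity = 0.159651 / 0.431649 × 100 = 37.0

37.0%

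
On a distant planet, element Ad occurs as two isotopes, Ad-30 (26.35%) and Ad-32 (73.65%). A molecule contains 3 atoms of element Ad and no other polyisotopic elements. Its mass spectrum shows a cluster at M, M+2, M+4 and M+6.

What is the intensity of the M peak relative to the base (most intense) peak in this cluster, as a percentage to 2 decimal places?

4.27%

(0.2635 + 0.7365)^3 gives M 0.0183, M+2 0.1534, M+4 0.4288, M+6 0.3995; the largest is M+4.
P(M+4) = C(3,2) × 0.2635^1 × 0.7365^2 = 3 × 0.2635 × 0.54243225 = 0.428793 (base)
P(M) = C(3,0) × 0.2635^3 × 0.7365^0 = 1 × 0.0182954 × 1.0000 = 0.018295
Relative intensity = 0.018295 / 0.428793 × 100 = 4.27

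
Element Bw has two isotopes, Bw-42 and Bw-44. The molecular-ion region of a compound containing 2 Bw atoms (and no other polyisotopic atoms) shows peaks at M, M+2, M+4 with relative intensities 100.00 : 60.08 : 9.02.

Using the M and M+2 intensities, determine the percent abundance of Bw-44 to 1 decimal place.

23.1%

Write p for the Bw-42 fraction. I(M+2)/I(M) = [C(2,1)·p^1·(1−p)] / p^2 = 2·(1−p)/p = 60.08/100.00 = 0.6008
(1−p)/p = 0.6008/2 = 0.3004  ⇒  p = 1/(1 + 0.3004) = 0.7690
Bw-42: 76.9%, Bw-44: 23.1%.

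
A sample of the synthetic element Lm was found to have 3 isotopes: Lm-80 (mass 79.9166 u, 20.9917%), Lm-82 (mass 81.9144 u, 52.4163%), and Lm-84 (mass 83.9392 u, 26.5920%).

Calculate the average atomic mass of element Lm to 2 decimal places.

Average mass = Σ (abundance × isotope mass) = 0.209917 × 79.9166 + 0.524163 × 81.9144 + 0.265920 × 83.9392
= 16.77585 + 42.93650 + 22.32111 = 82.03346 u

82.03 u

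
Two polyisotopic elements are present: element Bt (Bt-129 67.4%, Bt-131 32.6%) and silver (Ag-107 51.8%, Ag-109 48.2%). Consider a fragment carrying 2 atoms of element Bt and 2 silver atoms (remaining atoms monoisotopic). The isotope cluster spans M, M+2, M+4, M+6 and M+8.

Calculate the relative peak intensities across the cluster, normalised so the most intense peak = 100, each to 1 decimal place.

34.5 : 97.5 : 100.0 : 43.9 : 7.0

Element Bt pattern (n=2): 0.454276 : 0.439448 : 0.106276
Silver pattern (n=2): 0.268324 : 0.499352 : 0.232324
Convolve the two distributions (both contribute in 2-u steps):
  M: 0.454276×0.268324 = 0.121893
  M+2: 0.454276×0.499352 + 0.439448×0.268324 = 0.344758
  M+4: 0.454276×0.232324 + 0.439448×0.499352 + 0.106276×0.268324 = 0.353495
  M+6: 0.439448×0.232324 + 0.106276×0.499352 = 0.155163
  M+8: 0.106276×0.232324 = 0.024690
Scale to base peak (0.353495) = 100: 34.5 : 97.5 : 100.0 : 43.9 : 7.0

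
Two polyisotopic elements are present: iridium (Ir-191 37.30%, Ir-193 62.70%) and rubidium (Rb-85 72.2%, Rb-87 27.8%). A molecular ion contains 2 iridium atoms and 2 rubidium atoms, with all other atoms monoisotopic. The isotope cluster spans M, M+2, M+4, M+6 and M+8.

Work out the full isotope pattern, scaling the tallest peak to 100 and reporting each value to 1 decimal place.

18.0 : 74.3 : 100.0 : 48.1 : 7.5

Iridium pattern (n=2): 0.139129 : 0.467742 : 0.393129
Rubidium pattern (n=2): 0.521284 : 0.401432 : 0.077284
Convolve the two distributions (both contribute in 2-u steps):
  M: 0.139129×0.521284 = 0.072526
  M+2: 0.139129×0.401432 + 0.467742×0.521284 = 0.299677
  M+4: 0.139129×0.077284 + 0.467742×0.401432 + 0.393129×0.521284 = 0.403451
  M+6: 0.467742×0.077284 + 0.393129×0.401432 = 0.193964
  M+8: 0.393129×0.077284 = 0.030383
Scale to base peak (0.403451) = 100: 18.0 : 74.3 : 100.0 : 48.1 : 7.5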